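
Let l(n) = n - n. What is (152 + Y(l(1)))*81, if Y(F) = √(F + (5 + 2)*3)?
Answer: 12312 + 81*√21 ≈ 12683.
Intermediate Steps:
l(n) = 0
Y(F) = √(21 + F) (Y(F) = √(F + 7*3) = √(F + 21) = √(21 + F))
(152 + Y(l(1)))*81 = (152 + √(21 + 0))*81 = (152 + √21)*81 = 12312 + 81*√21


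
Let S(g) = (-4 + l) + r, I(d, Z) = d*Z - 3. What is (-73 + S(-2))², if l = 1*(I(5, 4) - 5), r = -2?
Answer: 4489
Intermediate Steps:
I(d, Z) = -3 + Z*d (I(d, Z) = Z*d - 3 = -3 + Z*d)
l = 12 (l = 1*((-3 + 4*5) - 5) = 1*((-3 + 20) - 5) = 1*(17 - 5) = 1*12 = 12)
S(g) = 6 (S(g) = (-4 + 12) - 2 = 8 - 2 = 6)
(-73 + S(-2))² = (-73 + 6)² = (-67)² = 4489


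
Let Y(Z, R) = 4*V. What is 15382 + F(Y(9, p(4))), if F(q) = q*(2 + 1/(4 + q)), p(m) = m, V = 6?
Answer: 108016/7 ≈ 15431.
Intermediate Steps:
Y(Z, R) = 24 (Y(Z, R) = 4*6 = 24)
15382 + F(Y(9, p(4))) = 15382 + 24*(9 + 2*24)/(4 + 24) = 15382 + 24*(9 + 48)/28 = 15382 + 24*(1/28)*57 = 15382 + 342/7 = 108016/7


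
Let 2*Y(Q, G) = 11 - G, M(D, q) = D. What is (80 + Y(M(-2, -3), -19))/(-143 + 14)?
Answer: -95/129 ≈ -0.73643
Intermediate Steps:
Y(Q, G) = 11/2 - G/2 (Y(Q, G) = (11 - G)/2 = 11/2 - G/2)
(80 + Y(M(-2, -3), -19))/(-143 + 14) = (80 + (11/2 - ½*(-19)))/(-143 + 14) = (80 + (11/2 + 19/2))/(-129) = (80 + 15)*(-1/129) = 95*(-1/129) = -95/129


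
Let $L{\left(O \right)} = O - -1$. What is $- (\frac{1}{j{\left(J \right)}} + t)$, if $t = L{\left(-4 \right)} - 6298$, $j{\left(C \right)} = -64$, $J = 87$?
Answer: $\frac{403265}{64} \approx 6301.0$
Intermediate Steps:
$L{\left(O \right)} = 1 + O$ ($L{\left(O \right)} = O + 1 = 1 + O$)
$t = -6301$ ($t = \left(1 - 4\right) - 6298 = -3 - 6298 = -6301$)
$- (\frac{1}{j{\left(J \right)}} + t) = - (\frac{1}{-64} - 6301) = - (- \frac{1}{64} - 6301) = \left(-1\right) \left(- \frac{403265}{64}\right) = \frac{403265}{64}$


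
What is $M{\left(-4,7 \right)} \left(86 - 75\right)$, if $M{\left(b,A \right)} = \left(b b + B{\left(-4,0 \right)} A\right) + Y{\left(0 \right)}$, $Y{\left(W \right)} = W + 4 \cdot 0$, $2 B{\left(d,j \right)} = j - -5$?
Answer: $\frac{737}{2} \approx 368.5$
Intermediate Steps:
$B{\left(d,j \right)} = \frac{5}{2} + \frac{j}{2}$ ($B{\left(d,j \right)} = \frac{j - -5}{2} = \frac{j + 5}{2} = \frac{5 + j}{2} = \frac{5}{2} + \frac{j}{2}$)
$Y{\left(W \right)} = W$ ($Y{\left(W \right)} = W + 0 = W$)
$M{\left(b,A \right)} = b^{2} + \frac{5 A}{2}$ ($M{\left(b,A \right)} = \left(b b + \left(\frac{5}{2} + \frac{1}{2} \cdot 0\right) A\right) + 0 = \left(b^{2} + \left(\frac{5}{2} + 0\right) A\right) + 0 = \left(b^{2} + \frac{5 A}{2}\right) + 0 = b^{2} + \frac{5 A}{2}$)
$M{\left(-4,7 \right)} \left(86 - 75\right) = \left(\left(-4\right)^{2} + \frac{5}{2} \cdot 7\right) \left(86 - 75\right) = \left(16 + \frac{35}{2}\right) 11 = \frac{67}{2} \cdot 11 = \frac{737}{2}$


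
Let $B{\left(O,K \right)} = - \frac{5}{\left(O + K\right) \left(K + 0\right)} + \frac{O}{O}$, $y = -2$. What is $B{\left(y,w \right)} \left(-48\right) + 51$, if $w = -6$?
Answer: $8$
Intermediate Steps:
$B{\left(O,K \right)} = 1 - \frac{5}{K \left(K + O\right)}$ ($B{\left(O,K \right)} = - \frac{5}{\left(K + O\right) K} + 1 = - \frac{5}{K \left(K + O\right)} + 1 = 1 - \frac{5}{K \left(K + O\right)}$)
$B{\left(y,w \right)} \left(-48\right) + 51 = \frac{-5 + \left(-6\right)^{2} - -12}{\left(-6\right) \left(-6 - 2\right)} \left(-48\right) + 51 = - \frac{-5 + 36 + 12}{6 \left(-8\right)} \left(-48\right) + 51 = \left(- \frac{1}{6}\right) \left(- \frac{1}{8}\right) 43 \left(-48\right) + 51 = \frac{43}{48} \left(-48\right) + 51 = -43 + 51 = 8$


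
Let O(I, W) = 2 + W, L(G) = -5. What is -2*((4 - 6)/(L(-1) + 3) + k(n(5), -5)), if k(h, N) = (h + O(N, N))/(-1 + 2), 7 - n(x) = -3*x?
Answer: -40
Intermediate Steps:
n(x) = 7 + 3*x (n(x) = 7 - (-3)*x = 7 + 3*x)
k(h, N) = 2 + N + h (k(h, N) = (h + (2 + N))/(-1 + 2) = (2 + N + h)/1 = (2 + N + h)*1 = 2 + N + h)
-2*((4 - 6)/(L(-1) + 3) + k(n(5), -5)) = -2*((4 - 6)/(-5 + 3) + (2 - 5 + (7 + 3*5))) = -2*(-2/(-2) + (2 - 5 + (7 + 15))) = -2*(-2*(-½) + (2 - 5 + 22)) = -2*(1 + 19) = -2*20 = -40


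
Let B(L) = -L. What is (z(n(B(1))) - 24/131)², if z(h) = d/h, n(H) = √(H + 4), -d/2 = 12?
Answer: 3295488/17161 + 384*√3/131 ≈ 197.11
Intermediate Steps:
d = -24 (d = -2*12 = -24)
n(H) = √(4 + H)
z(h) = -24/h
(z(n(B(1))) - 24/131)² = (-24/√(4 - 1*1) - 24/131)² = (-24/√(4 - 1) - 24*1/131)² = (-24*√3/3 - 24/131)² = (-8*√3 - 24/131)² = (-24/131 - 8*√3)²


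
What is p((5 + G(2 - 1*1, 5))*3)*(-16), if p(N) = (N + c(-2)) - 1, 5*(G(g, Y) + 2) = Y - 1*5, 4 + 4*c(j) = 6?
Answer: -136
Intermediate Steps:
c(j) = 1/2 (c(j) = -1 + (1/4)*6 = -1 + 3/2 = 1/2)
G(g, Y) = -3 + Y/5 (G(g, Y) = -2 + (Y - 1*5)/5 = -2 + (Y - 5)/5 = -2 + (-5 + Y)/5 = -2 + (-1 + Y/5) = -3 + Y/5)
p(N) = -1/2 + N (p(N) = (N + 1/2) - 1 = (1/2 + N) - 1 = -1/2 + N)
p((5 + G(2 - 1*1, 5))*3)*(-16) = (-1/2 + (5 + (-3 + (1/5)*5))*3)*(-16) = (-1/2 + (5 + (-3 + 1))*3)*(-16) = (-1/2 + (5 - 2)*3)*(-16) = (-1/2 + 3*3)*(-16) = (-1/2 + 9)*(-16) = (17/2)*(-16) = -136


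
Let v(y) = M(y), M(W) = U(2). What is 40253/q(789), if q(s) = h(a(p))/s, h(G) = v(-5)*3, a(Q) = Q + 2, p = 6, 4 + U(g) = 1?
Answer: -10586539/3 ≈ -3.5288e+6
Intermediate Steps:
U(g) = -3 (U(g) = -4 + 1 = -3)
M(W) = -3
v(y) = -3
a(Q) = 2 + Q
h(G) = -9 (h(G) = -3*3 = -9)
q(s) = -9/s
40253/q(789) = 40253/((-9/789)) = 40253/((-9*1/789)) = 40253/(-3/263) = 40253*(-263/3) = -10586539/3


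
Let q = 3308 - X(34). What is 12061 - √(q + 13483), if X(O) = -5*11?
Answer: 12061 - √16846 ≈ 11931.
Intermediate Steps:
X(O) = -55
q = 3363 (q = 3308 - 1*(-55) = 3308 + 55 = 3363)
12061 - √(q + 13483) = 12061 - √(3363 + 13483) = 12061 - √16846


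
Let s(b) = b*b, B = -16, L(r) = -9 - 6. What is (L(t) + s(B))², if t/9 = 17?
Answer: 58081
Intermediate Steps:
t = 153 (t = 9*17 = 153)
L(r) = -15
s(b) = b²
(L(t) + s(B))² = (-15 + (-16)²)² = (-15 + 256)² = 241² = 58081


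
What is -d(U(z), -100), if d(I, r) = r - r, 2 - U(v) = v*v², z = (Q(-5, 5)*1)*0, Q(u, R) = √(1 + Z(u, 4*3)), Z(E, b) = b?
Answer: 0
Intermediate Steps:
Q(u, R) = √13 (Q(u, R) = √(1 + 4*3) = √(1 + 12) = √13)
z = 0 (z = (√13*1)*0 = √13*0 = 0)
U(v) = 2 - v³ (U(v) = 2 - v*v² = 2 - v³)
d(I, r) = 0
-d(U(z), -100) = -1*0 = 0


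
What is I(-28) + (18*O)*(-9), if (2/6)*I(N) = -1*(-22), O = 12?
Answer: -1878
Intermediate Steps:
I(N) = 66 (I(N) = 3*(-1*(-22)) = 3*22 = 66)
I(-28) + (18*O)*(-9) = 66 + (18*12)*(-9) = 66 + 216*(-9) = 66 - 1944 = -1878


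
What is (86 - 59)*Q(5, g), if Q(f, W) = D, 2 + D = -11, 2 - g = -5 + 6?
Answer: -351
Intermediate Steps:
g = 1 (g = 2 - (-5 + 6) = 2 - 1*1 = 2 - 1 = 1)
D = -13 (D = -2 - 11 = -13)
Q(f, W) = -13
(86 - 59)*Q(5, g) = (86 - 59)*(-13) = 27*(-13) = -351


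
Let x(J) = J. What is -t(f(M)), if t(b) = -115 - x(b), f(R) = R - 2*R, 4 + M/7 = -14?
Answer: 241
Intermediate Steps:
M = -126 (M = -28 + 7*(-14) = -28 - 98 = -126)
f(R) = -R
t(b) = -115 - b
-t(f(M)) = -(-115 - (-1)*(-126)) = -(-115 - 1*126) = -(-115 - 126) = -1*(-241) = 241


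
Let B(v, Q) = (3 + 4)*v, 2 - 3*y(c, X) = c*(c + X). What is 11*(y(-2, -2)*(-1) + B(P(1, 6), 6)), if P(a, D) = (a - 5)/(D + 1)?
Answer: -22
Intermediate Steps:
y(c, X) = 2/3 - c*(X + c)/3 (y(c, X) = 2/3 - c*(c + X)/3 = 2/3 - c*(X + c)/3)
P(a, D) = (-5 + a)/(1 + D)
B(v, Q) = 7*v
11*(y(-2, -2)*(-1) + B(P(1, 6), 6)) = 11*((2/3 - 1/3*(-2)**2 - 1/3*(-2)*(-2))*(-1) + 7*((-5 + 1)/(1 + 6))) = 11*((2/3 - 1/3*4 - 4/3)*(-1) + 7*(-4/7)) = 11*((2/3 - 4/3 - 4/3)*(-1) + 7*((1/7)*(-4))) = 11*(-2*(-1) + 7*(-4/7)) = 11*(2 - 4) = 11*(-2) = -22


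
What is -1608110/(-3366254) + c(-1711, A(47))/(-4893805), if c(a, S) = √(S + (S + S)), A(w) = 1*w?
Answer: 804055/1683127 - √141/4893805 ≈ 0.47771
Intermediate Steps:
A(w) = w
c(a, S) = √3*√S (c(a, S) = √(S + 2*S) = √(3*S) = √3*√S)
-1608110/(-3366254) + c(-1711, A(47))/(-4893805) = -1608110/(-3366254) + (√3*√47)/(-4893805) = -1608110*(-1/3366254) + √141*(-1/4893805) = 804055/1683127 - √141/4893805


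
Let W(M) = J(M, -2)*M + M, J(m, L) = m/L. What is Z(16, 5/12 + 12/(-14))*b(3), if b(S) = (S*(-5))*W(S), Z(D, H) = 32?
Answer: 720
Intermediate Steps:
W(M) = M - M**2/2 (W(M) = (M/(-2))*M + M = (M*(-1/2))*M + M = (-M/2)*M + M = -M**2/2 + M = M - M**2/2)
b(S) = -5*S**2*(2 - S)/2 (b(S) = (S*(-5))*(S*(2 - S)/2) = (-5*S)*(S*(2 - S)/2) = -5*S**2*(2 - S)/2)
Z(16, 5/12 + 12/(-14))*b(3) = 32*((5/2)*3**2*(-2 + 3)) = 32*((5/2)*9*1) = 32*(45/2) = 720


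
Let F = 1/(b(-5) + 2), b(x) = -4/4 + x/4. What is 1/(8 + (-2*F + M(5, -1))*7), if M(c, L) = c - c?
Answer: 1/64 ≈ 0.015625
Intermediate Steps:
b(x) = -1 + x/4 (b(x) = -4*1/4 + x*(1/4) = -1 + x/4)
M(c, L) = 0
F = -4 (F = 1/((-1 + (1/4)*(-5)) + 2) = 1/((-1 - 5/4) + 2) = 1/(-9/4 + 2) = 1/(-1/4) = -4)
1/(8 + (-2*F + M(5, -1))*7) = 1/(8 + (-2*(-4) + 0)*7) = 1/(8 + (8 + 0)*7) = 1/(8 + 8*7) = 1/(8 + 56) = 1/64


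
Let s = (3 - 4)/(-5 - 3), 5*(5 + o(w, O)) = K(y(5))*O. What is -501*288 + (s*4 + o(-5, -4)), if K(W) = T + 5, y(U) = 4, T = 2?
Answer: -1442981/10 ≈ -1.4430e+5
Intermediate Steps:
K(W) = 7 (K(W) = 2 + 5 = 7)
o(w, O) = -5 + 7*O/5 (o(w, O) = -5 + (7*O)/5 = -5 + 7*O/5)
s = ⅛ (s = -1/(-8) = -1*(-⅛) = ⅛ ≈ 0.12500)
-501*288 + (s*4 + o(-5, -4)) = -501*288 + ((⅛)*4 + (-5 + (7/5)*(-4))) = -144288 + (½ + (-5 - 28/5)) = -144288 + (½ - 53/5) = -144288 - 101/10 = -1442981/10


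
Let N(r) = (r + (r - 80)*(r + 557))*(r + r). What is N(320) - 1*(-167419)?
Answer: 135079419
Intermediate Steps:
N(r) = 2*r*(r + (-80 + r)*(557 + r)) (N(r) = (r + (-80 + r)*(557 + r))*(2*r) = 2*r*(r + (-80 + r)*(557 + r)))
N(320) - 1*(-167419) = 2*320*(-44560 + 320**2 + 478*320) - 1*(-167419) = 2*320*(-44560 + 102400 + 152960) + 167419 = 2*320*210800 + 167419 = 134912000 + 167419 = 135079419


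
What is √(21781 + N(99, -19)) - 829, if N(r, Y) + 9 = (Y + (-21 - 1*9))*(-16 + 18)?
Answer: -829 + √21674 ≈ -681.78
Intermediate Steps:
N(r, Y) = -69 + 2*Y (N(r, Y) = -9 + (Y + (-21 - 1*9))*(-16 + 18) = -9 + (Y + (-21 - 9))*2 = -9 + (Y - 30)*2 = -9 + (-30 + Y)*2 = -9 + (-60 + 2*Y) = -69 + 2*Y)
√(21781 + N(99, -19)) - 829 = √(21781 + (-69 + 2*(-19))) - 829 = √(21781 + (-69 - 38)) - 829 = √(21781 - 107) - 829 = √21674 - 829 = -829 + √21674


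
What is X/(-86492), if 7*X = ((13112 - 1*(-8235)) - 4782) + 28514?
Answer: -45079/605444 ≈ -0.074456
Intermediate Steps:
X = 45079/7 (X = (((13112 - 1*(-8235)) - 4782) + 28514)/7 = (((13112 + 8235) - 4782) + 28514)/7 = ((21347 - 4782) + 28514)/7 = (16565 + 28514)/7 = (⅐)*45079 = 45079/7 ≈ 6439.9)
X/(-86492) = (45079/7)/(-86492) = (45079/7)*(-1/86492) = -45079/605444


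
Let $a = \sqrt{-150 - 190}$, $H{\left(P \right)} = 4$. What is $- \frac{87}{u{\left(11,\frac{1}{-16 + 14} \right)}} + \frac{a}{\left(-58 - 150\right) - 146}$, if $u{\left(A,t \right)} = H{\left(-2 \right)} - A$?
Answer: $\frac{87}{7} - \frac{i \sqrt{85}}{177} \approx 12.429 - 0.052088 i$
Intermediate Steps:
$u{\left(A,t \right)} = 4 - A$
$a = 2 i \sqrt{85}$ ($a = \sqrt{-340} = 2 i \sqrt{85} \approx 18.439 i$)
$- \frac{87}{u{\left(11,\frac{1}{-16 + 14} \right)}} + \frac{a}{\left(-58 - 150\right) - 146} = - \frac{87}{4 - 11} + \frac{2 i \sqrt{85}}{\left(-58 - 150\right) - 146} = - \frac{87}{4 - 11} + \frac{2 i \sqrt{85}}{-208 - 146} = - \frac{87}{-7} + \frac{2 i \sqrt{85}}{-354} = \left(-87\right) \left(- \frac{1}{7}\right) + 2 i \sqrt{85} \left(- \frac{1}{354}\right) = \frac{87}{7} - \frac{i \sqrt{85}}{177}$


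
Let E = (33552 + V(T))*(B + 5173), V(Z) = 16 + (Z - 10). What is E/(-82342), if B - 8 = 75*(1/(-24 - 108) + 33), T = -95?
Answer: -11271643457/3623048 ≈ -3111.1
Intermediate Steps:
V(Z) = 6 + Z (V(Z) = 16 + (-10 + Z) = 6 + Z)
B = 109227/44 (B = 8 + 75*(1/(-24 - 108) + 33) = 8 + 75*(1/(-132) + 33) = 8 + 75*(-1/132 + 33) = 8 + 75*(4355/132) = 8 + 108875/44 = 109227/44 ≈ 2482.4)
E = 11271643457/44 (E = (33552 + (6 - 95))*(109227/44 + 5173) = (33552 - 89)*(336839/44) = 33463*(336839/44) = 11271643457/44 ≈ 2.5617e+8)
E/(-82342) = (11271643457/44)/(-82342) = (11271643457/44)*(-1/82342) = -11271643457/3623048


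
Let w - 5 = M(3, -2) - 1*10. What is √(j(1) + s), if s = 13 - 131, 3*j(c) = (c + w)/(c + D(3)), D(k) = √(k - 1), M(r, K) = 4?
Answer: I*√118 ≈ 10.863*I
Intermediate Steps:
D(k) = √(-1 + k)
w = -1 (w = 5 + (4 - 1*10) = 5 + (4 - 10) = 5 - 6 = -1)
j(c) = (-1 + c)/(3*(c + √2)) (j(c) = ((c - 1)/(c + √(-1 + 3)))/3 = ((-1 + c)/(c + √2))/3 = (-1 + c)/(3*(c + √2)))
s = -118
√(j(1) + s) = √((-1 + 1)/(3*(1 + √2)) - 118) = √((⅓)*0/(1 + √2) - 118) = √(0 - 118) = √(-118) = I*√118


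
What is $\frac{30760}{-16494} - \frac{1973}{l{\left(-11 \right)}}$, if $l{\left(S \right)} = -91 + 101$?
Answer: $- \frac{16425131}{82470} \approx -199.17$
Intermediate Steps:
$l{\left(S \right)} = 10$
$\frac{30760}{-16494} - \frac{1973}{l{\left(-11 \right)}} = \frac{30760}{-16494} - \frac{1973}{10} = 30760 \left(- \frac{1}{16494}\right) - \frac{1973}{10} = - \frac{15380}{8247} - \frac{1973}{10} = - \frac{16425131}{82470}$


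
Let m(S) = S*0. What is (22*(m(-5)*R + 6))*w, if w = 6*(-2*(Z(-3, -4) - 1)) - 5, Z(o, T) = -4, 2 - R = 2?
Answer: 7260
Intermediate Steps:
R = 0 (R = 2 - 1*2 = 2 - 2 = 0)
m(S) = 0
w = 55 (w = 6*(-2*(-4 - 1)) - 5 = 6*(-2*(-5)) - 5 = 6*10 - 5 = 60 - 5 = 55)
(22*(m(-5)*R + 6))*w = (22*(0*0 + 6))*55 = (22*(0 + 6))*55 = (22*6)*55 = 132*55 = 7260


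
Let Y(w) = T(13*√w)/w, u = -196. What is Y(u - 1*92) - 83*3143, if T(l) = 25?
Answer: -75130297/288 ≈ -2.6087e+5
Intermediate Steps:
Y(w) = 25/w
Y(u - 1*92) - 83*3143 = 25/(-196 - 1*92) - 83*3143 = 25/(-196 - 92) - 1*260869 = 25/(-288) - 260869 = 25*(-1/288) - 260869 = -25/288 - 260869 = -75130297/288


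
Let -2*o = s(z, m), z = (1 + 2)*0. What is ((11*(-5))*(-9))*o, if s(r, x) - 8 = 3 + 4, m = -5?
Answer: -7425/2 ≈ -3712.5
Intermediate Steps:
z = 0 (z = 3*0 = 0)
s(r, x) = 15 (s(r, x) = 8 + (3 + 4) = 8 + 7 = 15)
o = -15/2 (o = -1/2*15 = -15/2 ≈ -7.5000)
((11*(-5))*(-9))*o = ((11*(-5))*(-9))*(-15/2) = -55*(-9)*(-15/2) = 495*(-15/2) = -7425/2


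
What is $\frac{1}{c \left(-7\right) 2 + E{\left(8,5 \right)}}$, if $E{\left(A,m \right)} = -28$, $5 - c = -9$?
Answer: $- \frac{1}{224} \approx -0.0044643$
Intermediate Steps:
$c = 14$ ($c = 5 - -9 = 5 + 9 = 14$)
$\frac{1}{c \left(-7\right) 2 + E{\left(8,5 \right)}} = \frac{1}{14 \left(-7\right) 2 - 28} = \frac{1}{\left(-98\right) 2 - 28} = \frac{1}{-196 - 28} = \frac{1}{-224} = - \frac{1}{224}$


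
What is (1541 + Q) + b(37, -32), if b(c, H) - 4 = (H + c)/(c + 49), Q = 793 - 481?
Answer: 159707/86 ≈ 1857.1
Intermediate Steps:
Q = 312
b(c, H) = 4 + (H + c)/(49 + c) (b(c, H) = 4 + (H + c)/(c + 49) = 4 + (H + c)/(49 + c))
(1541 + Q) + b(37, -32) = (1541 + 312) + (196 - 32 + 5*37)/(49 + 37) = 1853 + (196 - 32 + 185)/86 = 1853 + (1/86)*349 = 1853 + 349/86 = 159707/86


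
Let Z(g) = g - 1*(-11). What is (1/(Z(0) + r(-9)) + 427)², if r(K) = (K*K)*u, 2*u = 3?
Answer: 12804506649/70225 ≈ 1.8234e+5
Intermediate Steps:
u = 3/2 (u = (½)*3 = 3/2 ≈ 1.5000)
r(K) = 3*K²/2 (r(K) = (K*K)*(3/2) = K²*(3/2) = 3*K²/2)
Z(g) = 11 + g (Z(g) = g + 11 = 11 + g)
(1/(Z(0) + r(-9)) + 427)² = (1/((11 + 0) + (3/2)*(-9)²) + 427)² = (1/(11 + (3/2)*81) + 427)² = (1/(11 + 243/2) + 427)² = (1/(265/2) + 427)² = (2/265 + 427)² = (113157/265)² = 12804506649/70225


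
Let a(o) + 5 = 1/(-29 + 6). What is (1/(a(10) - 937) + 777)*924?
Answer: 15555758064/21667 ≈ 7.1795e+5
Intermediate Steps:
a(o) = -116/23 (a(o) = -5 + 1/(-29 + 6) = -5 + 1/(-23) = -5 - 1/23 = -116/23)
(1/(a(10) - 937) + 777)*924 = (1/(-116/23 - 937) + 777)*924 = (1/(-21667/23) + 777)*924 = (-23/21667 + 777)*924 = (16835236/21667)*924 = 15555758064/21667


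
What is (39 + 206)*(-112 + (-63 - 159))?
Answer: -81830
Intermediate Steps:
(39 + 206)*(-112 + (-63 - 159)) = 245*(-112 - 222) = 245*(-334) = -81830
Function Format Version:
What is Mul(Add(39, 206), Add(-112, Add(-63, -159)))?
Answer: -81830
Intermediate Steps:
Mul(Add(39, 206), Add(-112, Add(-63, -159))) = Mul(245, Add(-112, -222)) = Mul(245, -334) = -81830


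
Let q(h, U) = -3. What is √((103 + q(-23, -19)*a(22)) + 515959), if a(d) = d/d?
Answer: √516059 ≈ 718.37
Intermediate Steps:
a(d) = 1
√((103 + q(-23, -19)*a(22)) + 515959) = √((103 - 3*1) + 515959) = √((103 - 3) + 515959) = √(100 + 515959) = √516059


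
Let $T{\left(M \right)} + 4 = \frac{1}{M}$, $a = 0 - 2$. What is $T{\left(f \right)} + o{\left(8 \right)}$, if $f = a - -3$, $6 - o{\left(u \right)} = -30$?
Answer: $33$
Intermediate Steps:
$a = -2$ ($a = 0 - 2 = -2$)
$o{\left(u \right)} = 36$ ($o{\left(u \right)} = 6 - -30 = 6 + 30 = 36$)
$f = 1$ ($f = -2 - -3 = -2 + 3 = 1$)
$T{\left(M \right)} = -4 + \frac{1}{M}$
$T{\left(f \right)} + o{\left(8 \right)} = \left(-4 + 1^{-1}\right) + 36 = \left(-4 + 1\right) + 36 = -3 + 36 = 33$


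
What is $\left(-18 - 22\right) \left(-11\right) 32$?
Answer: $14080$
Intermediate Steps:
$\left(-18 - 22\right) \left(-11\right) 32 = \left(-40\right) \left(-11\right) 32 = 440 \cdot 32 = 14080$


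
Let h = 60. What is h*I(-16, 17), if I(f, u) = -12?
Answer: -720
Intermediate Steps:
h*I(-16, 17) = 60*(-12) = -720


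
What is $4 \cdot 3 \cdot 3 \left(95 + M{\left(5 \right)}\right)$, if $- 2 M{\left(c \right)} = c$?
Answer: $3330$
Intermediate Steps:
$M{\left(c \right)} = - \frac{c}{2}$
$4 \cdot 3 \cdot 3 \left(95 + M{\left(5 \right)}\right) = 4 \cdot 3 \cdot 3 \left(95 - \frac{5}{2}\right) = 12 \cdot 3 \left(95 - \frac{5}{2}\right) = 36 \cdot \frac{185}{2} = 3330$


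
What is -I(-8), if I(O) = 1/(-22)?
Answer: 1/22 ≈ 0.045455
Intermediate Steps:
I(O) = -1/22
-I(-8) = -1*(-1/22) = 1/22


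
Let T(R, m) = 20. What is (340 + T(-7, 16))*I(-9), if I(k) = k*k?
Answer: 29160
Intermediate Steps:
I(k) = k²
(340 + T(-7, 16))*I(-9) = (340 + 20)*(-9)² = 360*81 = 29160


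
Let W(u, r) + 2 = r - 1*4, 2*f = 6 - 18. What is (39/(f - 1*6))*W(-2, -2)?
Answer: 26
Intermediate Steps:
f = -6 (f = (6 - 18)/2 = (½)*(-12) = -6)
W(u, r) = -6 + r (W(u, r) = -2 + (r - 1*4) = -2 + (r - 4) = -2 + (-4 + r) = -6 + r)
(39/(f - 1*6))*W(-2, -2) = (39/(-6 - 1*6))*(-6 - 2) = (39/(-6 - 6))*(-8) = (39/(-12))*(-8) = -1/12*39*(-8) = -13/4*(-8) = 26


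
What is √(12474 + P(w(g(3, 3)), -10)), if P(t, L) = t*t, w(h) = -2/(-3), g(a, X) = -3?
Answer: √112270/3 ≈ 111.69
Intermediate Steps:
w(h) = ⅔ (w(h) = -2*(-⅓) = ⅔)
P(t, L) = t²
√(12474 + P(w(g(3, 3)), -10)) = √(12474 + (⅔)²) = √(12474 + 4/9) = √(112270/9) = √112270/3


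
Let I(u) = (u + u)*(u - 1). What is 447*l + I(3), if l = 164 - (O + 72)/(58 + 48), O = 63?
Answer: 7711575/106 ≈ 72751.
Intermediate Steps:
I(u) = 2*u*(-1 + u) (I(u) = (2*u)*(-1 + u) = 2*u*(-1 + u))
l = 17249/106 (l = 164 - (63 + 72)/(58 + 48) = 164 - 135/106 = 17249/106 ≈ 162.73)
447*l + I(3) = 447*(17249/106) + 2*3*(-1 + 3) = 7710303/106 + 2*3*2 = 7710303/106 + 12 = 7711575/106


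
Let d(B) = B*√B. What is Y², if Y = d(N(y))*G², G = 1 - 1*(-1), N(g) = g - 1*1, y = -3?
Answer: -1024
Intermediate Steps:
N(g) = -1 + g (N(g) = g - 1 = -1 + g)
G = 2 (G = 1 + 1 = 2)
d(B) = B^(3/2)
Y = -32*I (Y = (-1 - 3)^(3/2)*2² = (-4)^(3/2)*4 = -8*I*4 = -32*I ≈ -32.0*I)
Y² = (-32*I)² = -1024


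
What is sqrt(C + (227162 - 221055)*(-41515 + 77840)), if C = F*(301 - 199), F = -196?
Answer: sqrt(221816783) ≈ 14894.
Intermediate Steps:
C = -19992 (C = -196*(301 - 199) = -196*102 = -19992)
sqrt(C + (227162 - 221055)*(-41515 + 77840)) = sqrt(-19992 + (227162 - 221055)*(-41515 + 77840)) = sqrt(-19992 + 6107*36325) = sqrt(-19992 + 221836775) = sqrt(221816783)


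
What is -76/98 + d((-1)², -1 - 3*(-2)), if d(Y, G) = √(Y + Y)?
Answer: -38/49 + √2 ≈ 0.63870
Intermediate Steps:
d(Y, G) = √2*√Y (d(Y, G) = √(2*Y) = √2*√Y)
-76/98 + d((-1)², -1 - 3*(-2)) = -76/98 + √2*√((-1)²) = (1/98)*(-76) + √2*√1 = -38/49 + √2*1 = -38/49 + √2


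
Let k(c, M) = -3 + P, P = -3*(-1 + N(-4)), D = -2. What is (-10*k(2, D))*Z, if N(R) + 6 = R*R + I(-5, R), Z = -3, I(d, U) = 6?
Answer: -1440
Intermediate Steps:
N(R) = R² (N(R) = -6 + (R*R + 6) = -6 + (R² + 6) = -6 + (6 + R²) = R²)
P = -45 (P = -3*(-1 + (-4)²) = -3*(-1 + 16) = -3*15 = -45)
k(c, M) = -48 (k(c, M) = -3 - 45 = -48)
(-10*k(2, D))*Z = -10*(-48)*(-3) = 480*(-3) = -1440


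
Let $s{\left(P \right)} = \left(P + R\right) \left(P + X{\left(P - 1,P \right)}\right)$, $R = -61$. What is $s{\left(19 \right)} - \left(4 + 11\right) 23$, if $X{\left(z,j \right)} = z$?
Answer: $-1899$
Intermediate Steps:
$s{\left(P \right)} = \left(-1 + 2 P\right) \left(-61 + P\right)$ ($s{\left(P \right)} = \left(P - 61\right) \left(P + \left(P - 1\right)\right) = \left(-61 + P\right) \left(P + \left(P - 1\right)\right) = \left(-61 + P\right) \left(P + \left(-1 + P\right)\right) = \left(-61 + P\right) \left(-1 + 2 P\right) = \left(-1 + 2 P\right) \left(-61 + P\right)$)
$s{\left(19 \right)} - \left(4 + 11\right) 23 = \left(61 - 2337 + 2 \cdot 19^{2}\right) - \left(4 + 11\right) 23 = \left(61 - 2337 + 2 \cdot 361\right) - 15 \cdot 23 = \left(61 - 2337 + 722\right) - 345 = -1554 - 345 = -1899$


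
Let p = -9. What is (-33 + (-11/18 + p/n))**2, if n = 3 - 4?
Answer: 196249/324 ≈ 605.71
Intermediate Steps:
n = -1
(-33 + (-11/18 + p/n))**2 = (-33 + (-11/18 - 9/(-1)))**2 = (-33 + (-11*1/18 - 9*(-1)))**2 = (-33 + (-11/18 + 9))**2 = (-33 + 151/18)**2 = (-443/18)**2 = 196249/324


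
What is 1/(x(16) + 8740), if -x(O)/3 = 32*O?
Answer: 1/7204 ≈ 0.00013881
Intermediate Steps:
x(O) = -96*O
1/(x(16) + 8740) = 1/(-96*16 + 8740) = 1/(-1536 + 8740) = 1/7204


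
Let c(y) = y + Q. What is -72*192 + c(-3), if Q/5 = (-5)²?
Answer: -13702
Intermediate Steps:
Q = 125 (Q = 5*(-5)² = 5*25 = 125)
c(y) = 125 + y (c(y) = y + 125 = 125 + y)
-72*192 + c(-3) = -72*192 + (125 - 3) = -13824 + 122 = -13702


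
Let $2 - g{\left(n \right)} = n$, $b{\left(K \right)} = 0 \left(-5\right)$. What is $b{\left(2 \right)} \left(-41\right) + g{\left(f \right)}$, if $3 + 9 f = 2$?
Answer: $\frac{19}{9} \approx 2.1111$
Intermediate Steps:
$f = - \frac{1}{9}$ ($f = - \frac{1}{3} + \frac{1}{9} \cdot 2 = - \frac{1}{3} + \frac{2}{9} = - \frac{1}{9} \approx -0.11111$)
$b{\left(K \right)} = 0$
$g{\left(n \right)} = 2 - n$
$b{\left(2 \right)} \left(-41\right) + g{\left(f \right)} = 0 \left(-41\right) + \left(2 - - \frac{1}{9}\right) = 0 + \left(2 + \frac{1}{9}\right) = 0 + \frac{19}{9} = \frac{19}{9}$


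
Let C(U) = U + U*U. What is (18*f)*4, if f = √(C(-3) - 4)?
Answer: 72*√2 ≈ 101.82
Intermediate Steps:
C(U) = U + U²
f = √2 (f = √(-3*(1 - 3) - 4) = √(-3*(-2) - 4) = √(6 - 4) = √2 ≈ 1.4142)
(18*f)*4 = (18*√2)*4 = 72*√2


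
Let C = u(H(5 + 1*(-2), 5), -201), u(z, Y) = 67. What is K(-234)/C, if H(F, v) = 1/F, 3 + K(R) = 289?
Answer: 286/67 ≈ 4.2687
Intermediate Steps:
K(R) = 286 (K(R) = -3 + 289 = 286)
C = 67
K(-234)/C = 286/67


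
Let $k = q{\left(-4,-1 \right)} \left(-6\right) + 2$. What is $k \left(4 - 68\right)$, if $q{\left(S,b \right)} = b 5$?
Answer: $-2048$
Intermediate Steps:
$q{\left(S,b \right)} = 5 b$
$k = 32$ ($k = 5 \left(-1\right) \left(-6\right) + 2 = \left(-5\right) \left(-6\right) + 2 = 30 + 2 = 32$)
$k \left(4 - 68\right) = 32 \left(4 - 68\right) = 32 \left(-64\right) = -2048$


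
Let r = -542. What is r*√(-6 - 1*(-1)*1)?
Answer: -542*I*√5 ≈ -1211.9*I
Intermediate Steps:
r*√(-6 - 1*(-1)*1) = -542*√(-6 - 1*(-1)*1) = -542*√(-6 + 1*1) = -542*√(-6 + 1) = -542*I*√5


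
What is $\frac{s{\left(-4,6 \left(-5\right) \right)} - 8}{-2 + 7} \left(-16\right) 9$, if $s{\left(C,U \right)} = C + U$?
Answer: $\frac{6048}{5} \approx 1209.6$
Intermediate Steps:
$\frac{s{\left(-4,6 \left(-5\right) \right)} - 8}{-2 + 7} \left(-16\right) 9 = \frac{\left(-4 + 6 \left(-5\right)\right) - 8}{-2 + 7} \left(-16\right) 9 = \frac{\left(-4 - 30\right) - 8}{5} \left(-16\right) 9 = \left(-34 - 8\right) \frac{1}{5} \left(-16\right) 9 = \left(-42\right) \frac{1}{5} \left(-16\right) 9 = \left(- \frac{42}{5}\right) \left(-16\right) 9 = \frac{672}{5} \cdot 9 = \frac{6048}{5}$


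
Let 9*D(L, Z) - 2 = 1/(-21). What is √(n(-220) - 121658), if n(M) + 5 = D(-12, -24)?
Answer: I*√482879586/63 ≈ 348.8*I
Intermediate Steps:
D(L, Z) = 41/189 (D(L, Z) = 2/9 + (⅑)/(-21) = 2/9 + (⅑)*(-1/21) = 2/9 - 1/189 = 41/189)
n(M) = -904/189 (n(M) = -5 + 41/189 = -904/189)
√(n(-220) - 121658) = √(-904/189 - 121658) = √(-22994266/189) = I*√482879586/63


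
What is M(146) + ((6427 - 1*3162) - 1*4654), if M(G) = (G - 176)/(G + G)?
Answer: -202809/146 ≈ -1389.1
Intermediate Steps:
M(G) = (-176 + G)/(2*G) (M(G) = (-176 + G)/((2*G)) = (-176 + G)*(1/(2*G)) = (-176 + G)/(2*G))
M(146) + ((6427 - 1*3162) - 1*4654) = (1/2)*(-176 + 146)/146 + ((6427 - 1*3162) - 1*4654) = (1/2)*(1/146)*(-30) + ((6427 - 3162) - 4654) = -15/146 + (3265 - 4654) = -15/146 - 1389 = -202809/146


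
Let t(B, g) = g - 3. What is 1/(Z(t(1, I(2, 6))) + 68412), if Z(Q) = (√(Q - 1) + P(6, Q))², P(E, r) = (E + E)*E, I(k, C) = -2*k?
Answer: -I/(-73588*I + 288*√2) ≈ 1.3589e-5 - 7.5211e-8*I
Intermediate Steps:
t(B, g) = -3 + g
P(E, r) = 2*E² (P(E, r) = (2*E)*E = 2*E²)
Z(Q) = (72 + √(-1 + Q))² (Z(Q) = (√(Q - 1) + 2*6²)² = (√(-1 + Q) + 2*36)² = (√(-1 + Q) + 72)² = (72 + √(-1 + Q))²)
1/(Z(t(1, I(2, 6))) + 68412) = 1/((72 + √(-1 + (-3 - 2*2)))² + 68412) = 1/((72 + √(-1 + (-3 - 4)))² + 68412) = 1/((72 + √(-1 - 7))² + 68412) = 1/((72 + √(-8))² + 68412) = 1/((72 + 2*I*√2)² + 68412) = 1/(68412 + (72 + 2*I*√2)²)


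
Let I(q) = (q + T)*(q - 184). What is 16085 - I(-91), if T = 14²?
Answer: 44960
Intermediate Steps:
T = 196
I(q) = (-184 + q)*(196 + q) (I(q) = (q + 196)*(q - 184) = (196 + q)*(-184 + q) = (-184 + q)*(196 + q))
16085 - I(-91) = 16085 - (-36064 + (-91)² + 12*(-91)) = 16085 - (-36064 + 8281 - 1092) = 16085 - 1*(-28875) = 16085 + 28875 = 44960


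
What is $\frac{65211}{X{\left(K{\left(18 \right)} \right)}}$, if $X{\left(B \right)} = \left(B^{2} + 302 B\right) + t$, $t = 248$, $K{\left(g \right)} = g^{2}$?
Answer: $\frac{65211}{203072} \approx 0.32112$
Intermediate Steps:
$X{\left(B \right)} = 248 + B^{2} + 302 B$ ($X{\left(B \right)} = \left(B^{2} + 302 B\right) + 248 = 248 + B^{2} + 302 B$)
$\frac{65211}{X{\left(K{\left(18 \right)} \right)}} = \frac{65211}{248 + \left(18^{2}\right)^{2} + 302 \cdot 18^{2}} = \frac{65211}{248 + 324^{2} + 302 \cdot 324} = \frac{65211}{248 + 104976 + 97848} = \frac{65211}{203072}$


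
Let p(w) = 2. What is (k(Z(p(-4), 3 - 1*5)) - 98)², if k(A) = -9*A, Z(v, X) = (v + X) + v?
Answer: 13456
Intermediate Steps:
Z(v, X) = X + 2*v (Z(v, X) = (X + v) + v = X + 2*v)
(k(Z(p(-4), 3 - 1*5)) - 98)² = (-9*((3 - 1*5) + 2*2) - 98)² = (-9*((3 - 5) + 4) - 98)² = (-9*(-2 + 4) - 98)² = (-9*2 - 98)² = (-18 - 98)² = (-116)² = 13456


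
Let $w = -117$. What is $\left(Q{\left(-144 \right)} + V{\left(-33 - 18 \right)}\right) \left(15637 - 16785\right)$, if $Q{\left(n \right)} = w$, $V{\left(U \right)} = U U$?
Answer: $-2851632$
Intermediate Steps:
$V{\left(U \right)} = U^{2}$
$Q{\left(n \right)} = -117$
$\left(Q{\left(-144 \right)} + V{\left(-33 - 18 \right)}\right) \left(15637 - 16785\right) = \left(-117 + \left(-33 - 18\right)^{2}\right) \left(15637 - 16785\right) = \left(-117 + \left(-33 - 18\right)^{2}\right) \left(-1148\right) = \left(-117 + \left(-51\right)^{2}\right) \left(-1148\right) = \left(-117 + 2601\right) \left(-1148\right) = 2484 \left(-1148\right) = -2851632$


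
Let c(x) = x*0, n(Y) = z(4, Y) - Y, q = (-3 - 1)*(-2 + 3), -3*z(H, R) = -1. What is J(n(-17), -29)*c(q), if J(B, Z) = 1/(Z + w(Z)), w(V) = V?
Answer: 0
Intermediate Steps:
z(H, R) = ⅓ (z(H, R) = -⅓*(-1) = ⅓)
q = -4 (q = -4*1 = -4)
n(Y) = ⅓ - Y
c(x) = 0
J(B, Z) = 1/(2*Z) (J(B, Z) = 1/(Z + Z) = 1/(2*Z))
J(n(-17), -29)*c(q) = ((½)/(-29))*0 = ((½)*(-1/29))*0 = -1/58*0 = 0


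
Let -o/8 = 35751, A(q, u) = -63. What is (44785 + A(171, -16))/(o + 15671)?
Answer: -44722/270337 ≈ -0.16543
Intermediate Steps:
o = -286008 (o = -8*35751 = -286008)
(44785 + A(171, -16))/(o + 15671) = (44785 - 63)/(-286008 + 15671) = 44722/(-270337) = 44722*(-1/270337) = -44722/270337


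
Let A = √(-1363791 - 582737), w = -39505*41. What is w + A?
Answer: -1619705 + 4*I*√121658 ≈ -1.6197e+6 + 1395.2*I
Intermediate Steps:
w = -1619705
A = 4*I*√121658 (A = √(-1946528) = 4*I*√121658 ≈ 1395.2*I)
w + A = -1619705 + 4*I*√121658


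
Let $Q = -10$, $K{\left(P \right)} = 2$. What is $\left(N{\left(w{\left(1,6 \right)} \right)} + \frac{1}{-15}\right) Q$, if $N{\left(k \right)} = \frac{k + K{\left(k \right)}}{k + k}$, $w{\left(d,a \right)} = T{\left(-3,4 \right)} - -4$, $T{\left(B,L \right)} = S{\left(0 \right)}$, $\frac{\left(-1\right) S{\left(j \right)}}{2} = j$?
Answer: $- \frac{41}{6} \approx -6.8333$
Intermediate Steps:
$S{\left(j \right)} = - 2 j$
$T{\left(B,L \right)} = 0$ ($T{\left(B,L \right)} = \left(-2\right) 0 = 0$)
$w{\left(d,a \right)} = 4$ ($w{\left(d,a \right)} = 0 - -4 = 0 + 4 = 4$)
$N{\left(k \right)} = \frac{2 + k}{2 k}$ ($N{\left(k \right)} = \frac{k + 2}{k + k} = \frac{2 + k}{2 k}$)
$\left(N{\left(w{\left(1,6 \right)} \right)} + \frac{1}{-15}\right) Q = \left(\frac{2 + 4}{2 \cdot 4} + \frac{1}{-15}\right) \left(-10\right) = \left(\frac{1}{2} \cdot \frac{1}{4} \cdot 6 - \frac{1}{15}\right) \left(-10\right) = \left(\frac{3}{4} - \frac{1}{15}\right) \left(-10\right) = \frac{41}{60} \left(-10\right) = - \frac{41}{6}$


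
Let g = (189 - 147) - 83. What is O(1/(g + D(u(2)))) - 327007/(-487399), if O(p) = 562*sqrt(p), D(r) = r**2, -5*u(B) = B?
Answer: 327007/487399 + 2810*I*sqrt(1021)/1021 ≈ 0.67092 + 87.941*I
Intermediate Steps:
u(B) = -B/5
g = -41 (g = 42 - 83 = -41)
O(1/(g + D(u(2)))) - 327007/(-487399) = 562*sqrt(1/(-41 + (-1/5*2)**2)) - 327007/(-487399) = 562*sqrt(1/(-41 + (-2/5)**2)) - 327007*(-1)/487399 = 562*sqrt(1/(-41 + 4/25)) - 1*(-327007/487399) = 562*sqrt(1/(-1021/25)) + 327007/487399 = 562*sqrt(-25/1021) + 327007/487399 = 562*(5*I*sqrt(1021)/1021) + 327007/487399 = 2810*I*sqrt(1021)/1021 + 327007/487399 = 327007/487399 + 2810*I*sqrt(1021)/1021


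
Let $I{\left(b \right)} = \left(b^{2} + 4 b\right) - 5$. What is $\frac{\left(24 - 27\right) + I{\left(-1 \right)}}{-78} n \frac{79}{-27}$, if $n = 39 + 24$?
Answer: $- \frac{6083}{234} \approx -25.996$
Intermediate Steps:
$I{\left(b \right)} = -5 + b^{2} + 4 b$
$n = 63$
$\frac{\left(24 - 27\right) + I{\left(-1 \right)}}{-78} n \frac{79}{-27} = \frac{\left(24 - 27\right) + \left(-5 + \left(-1\right)^{2} + 4 \left(-1\right)\right)}{-78} \cdot 63 \frac{79}{-27} = \left(-3 - 8\right) \left(- \frac{1}{78}\right) 63 \cdot 79 \left(- \frac{1}{27}\right) = \left(-3 - 8\right) \left(- \frac{1}{78}\right) 63 \left(- \frac{79}{27}\right) = \left(-11\right) \left(- \frac{1}{78}\right) 63 \left(- \frac{79}{27}\right) = \frac{11}{78} \cdot 63 \left(- \frac{79}{27}\right) = \frac{231}{26} \left(- \frac{79}{27}\right) = - \frac{6083}{234}$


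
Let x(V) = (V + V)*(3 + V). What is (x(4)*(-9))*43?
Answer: -21672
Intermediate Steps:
x(V) = 2*V*(3 + V) (x(V) = (2*V)*(3 + V) = 2*V*(3 + V))
(x(4)*(-9))*43 = ((2*4*(3 + 4))*(-9))*43 = ((2*4*7)*(-9))*43 = (56*(-9))*43 = -504*43 = -21672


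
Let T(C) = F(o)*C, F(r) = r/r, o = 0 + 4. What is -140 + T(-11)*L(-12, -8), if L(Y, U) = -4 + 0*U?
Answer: -96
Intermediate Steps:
o = 4
F(r) = 1
L(Y, U) = -4 (L(Y, U) = -4 + 0 = -4)
T(C) = C (T(C) = 1*C = C)
-140 + T(-11)*L(-12, -8) = -140 - 11*(-4) = -140 + 44 = -96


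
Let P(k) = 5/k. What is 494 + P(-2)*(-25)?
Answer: 1113/2 ≈ 556.50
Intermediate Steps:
494 + P(-2)*(-25) = 494 + (5/(-2))*(-25) = 494 + (5*(-½))*(-25) = 494 - 5/2*(-25) = 494 + 125/2 = 1113/2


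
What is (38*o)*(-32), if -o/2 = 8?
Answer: 19456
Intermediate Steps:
o = -16 (o = -2*8 = -16)
(38*o)*(-32) = (38*(-16))*(-32) = -608*(-32) = 19456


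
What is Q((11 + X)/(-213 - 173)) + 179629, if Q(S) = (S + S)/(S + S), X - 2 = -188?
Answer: 179630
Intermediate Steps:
X = -186 (X = 2 - 188 = -186)
Q(S) = 1 (Q(S) = (2*S)/((2*S)) = (2*S)*(1/(2*S)) = 1)
Q((11 + X)/(-213 - 173)) + 179629 = 1 + 179629 = 179630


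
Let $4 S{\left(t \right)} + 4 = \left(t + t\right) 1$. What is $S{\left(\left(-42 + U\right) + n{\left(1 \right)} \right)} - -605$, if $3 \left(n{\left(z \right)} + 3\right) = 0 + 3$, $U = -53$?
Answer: $\frac{1111}{2} \approx 555.5$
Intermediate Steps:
$n{\left(z \right)} = -2$ ($n{\left(z \right)} = -3 + \frac{0 + 3}{3} = -3 + \frac{1}{3} \cdot 3 = -3 + 1 = -2$)
$S{\left(t \right)} = -1 + \frac{t}{2}$ ($S{\left(t \right)} = -1 + \frac{\left(t + t\right) 1}{4} = -1 + \frac{2 t 1}{4} = -1 + \frac{2 t}{4} = -1 + \frac{t}{2}$)
$S{\left(\left(-42 + U\right) + n{\left(1 \right)} \right)} - -605 = \left(-1 + \frac{\left(-42 - 53\right) - 2}{2}\right) - -605 = \left(-1 + \frac{-95 - 2}{2}\right) + 605 = \left(-1 + \frac{1}{2} \left(-97\right)\right) + 605 = \left(-1 - \frac{97}{2}\right) + 605 = - \frac{99}{2} + 605 = \frac{1111}{2}$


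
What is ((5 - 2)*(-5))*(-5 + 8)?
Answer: -45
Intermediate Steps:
((5 - 2)*(-5))*(-5 + 8) = (3*(-5))*3 = -15*3 = -45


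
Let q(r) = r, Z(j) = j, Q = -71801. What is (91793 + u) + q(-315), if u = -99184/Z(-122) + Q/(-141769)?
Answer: 798128407611/8647909 ≈ 92292.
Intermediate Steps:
u = 7034988109/8647909 (u = -99184/(-122) - 71801/(-141769) = -99184*(-1/122) - 71801*(-1/141769) = 49592/61 + 71801/141769 = 7034988109/8647909 ≈ 813.49)
(91793 + u) + q(-315) = (91793 + 7034988109/8647909) - 315 = 800852498946/8647909 - 315 = 798128407611/8647909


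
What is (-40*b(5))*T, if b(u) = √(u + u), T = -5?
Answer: 200*√10 ≈ 632.46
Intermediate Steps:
b(u) = √2*√u (b(u) = √(2*u) = √2*√u)
(-40*b(5))*T = -40*√2*√5*(-5) = -40*√10*(-5) = 200*√10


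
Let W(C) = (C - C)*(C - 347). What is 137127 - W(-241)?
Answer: 137127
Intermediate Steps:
W(C) = 0 (W(C) = 0*(-347 + C) = 0)
137127 - W(-241) = 137127 - 1*0 = 137127 + 0 = 137127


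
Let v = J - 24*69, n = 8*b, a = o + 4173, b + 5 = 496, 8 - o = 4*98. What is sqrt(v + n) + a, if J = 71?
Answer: 3789 + sqrt(2343) ≈ 3837.4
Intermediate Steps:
o = -384 (o = 8 - 4*98 = 8 - 1*392 = 8 - 392 = -384)
b = 491 (b = -5 + 496 = 491)
a = 3789 (a = -384 + 4173 = 3789)
n = 3928 (n = 8*491 = 3928)
v = -1585 (v = 71 - 24*69 = 71 - 1656 = -1585)
sqrt(v + n) + a = sqrt(-1585 + 3928) + 3789 = sqrt(2343) + 3789 = 3789 + sqrt(2343)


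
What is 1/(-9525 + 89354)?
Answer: 1/79829 ≈ 1.2527e-5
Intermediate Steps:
1/(-9525 + 89354) = 1/79829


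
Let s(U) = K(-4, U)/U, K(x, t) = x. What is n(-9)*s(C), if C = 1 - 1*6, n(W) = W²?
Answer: 324/5 ≈ 64.800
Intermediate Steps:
C = -5 (C = 1 - 6 = -5)
s(U) = -4/U
n(-9)*s(C) = (-9)²*(-4/(-5)) = 81*(-4*(-⅕)) = 81*(⅘) = 324/5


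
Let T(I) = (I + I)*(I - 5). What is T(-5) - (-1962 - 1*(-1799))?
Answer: 263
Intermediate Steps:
T(I) = 2*I*(-5 + I) (T(I) = (2*I)*(-5 + I) = 2*I*(-5 + I))
T(-5) - (-1962 - 1*(-1799)) = 2*(-5)*(-5 - 5) - (-1962 - 1*(-1799)) = 2*(-5)*(-10) - (-1962 + 1799) = 100 - 1*(-163) = 100 + 163 = 263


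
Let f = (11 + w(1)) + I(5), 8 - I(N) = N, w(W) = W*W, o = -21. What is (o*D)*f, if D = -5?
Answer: 1575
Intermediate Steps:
w(W) = W²
I(N) = 8 - N
f = 15 (f = (11 + 1²) + (8 - 1*5) = (11 + 1) + (8 - 5) = 12 + 3 = 15)
(o*D)*f = -21*(-5)*15 = 105*15 = 1575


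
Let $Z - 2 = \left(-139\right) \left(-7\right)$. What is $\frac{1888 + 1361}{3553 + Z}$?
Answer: $\frac{3249}{4528} \approx 0.71754$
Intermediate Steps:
$Z = 975$ ($Z = 2 - -973 = 2 + 973 = 975$)
$\frac{1888 + 1361}{3553 + Z} = \frac{1888 + 1361}{3553 + 975} = \frac{3249}{4528}$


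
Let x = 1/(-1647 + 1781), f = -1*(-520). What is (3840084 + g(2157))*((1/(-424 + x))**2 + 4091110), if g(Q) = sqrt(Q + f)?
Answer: 50711668903185053087304/3227944225 + 13205874898357706*sqrt(2677)/3227944225 ≈ 1.5710e+13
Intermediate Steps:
f = 520
x = 1/134 ≈ 0.0074627
g(Q) = sqrt(520 + Q) (g(Q) = sqrt(Q + 520) = sqrt(520 + Q))
(3840084 + g(2157))*((1/(-424 + x))**2 + 4091110) = (3840084 + sqrt(520 + 2157))*((1/(-424 + 1/134))**2 + 4091110) = (3840084 + sqrt(2677))*((1/(-56815/134))**2 + 4091110) = (3840084 + sqrt(2677))*((-134/56815)**2 + 4091110) = (3840084 + sqrt(2677))*(17956/3227944225 + 4091110) = (3840084 + sqrt(2677))*(13205874898357706/3227944225) = 50711668903185053087304/3227944225 + 13205874898357706*sqrt(2677)/3227944225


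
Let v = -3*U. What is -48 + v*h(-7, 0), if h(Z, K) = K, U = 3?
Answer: -48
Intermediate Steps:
v = -9 (v = -3*3 = -9)
-48 + v*h(-7, 0) = -48 - 9*0 = -48 + 0 = -48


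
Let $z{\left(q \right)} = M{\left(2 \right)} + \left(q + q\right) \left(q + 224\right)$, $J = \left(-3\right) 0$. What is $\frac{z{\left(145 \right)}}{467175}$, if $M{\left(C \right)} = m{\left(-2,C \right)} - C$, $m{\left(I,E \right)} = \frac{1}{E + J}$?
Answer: $\frac{71339}{311450} \approx 0.22905$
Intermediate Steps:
$J = 0$
$m{\left(I,E \right)} = \frac{1}{E}$ ($m{\left(I,E \right)} = \frac{1}{E + 0} = \frac{1}{E}$)
$M{\left(C \right)} = \frac{1}{C} - C$
$z{\left(q \right)} = - \frac{3}{2} + 2 q \left(224 + q\right)$ ($z{\left(q \right)} = \left(\frac{1}{2} - 2\right) + \left(q + q\right) \left(q + 224\right) = \left(\frac{1}{2} - 2\right) + 2 q \left(224 + q\right) = - \frac{3}{2} + 2 q \left(224 + q\right)$)
$\frac{z{\left(145 \right)}}{467175} = \frac{- \frac{3}{2} + 2 \cdot 145^{2} + 448 \cdot 145}{467175} = \left(- \frac{3}{2} + 2 \cdot 21025 + 64960\right) \frac{1}{467175} = \left(- \frac{3}{2} + 42050 + 64960\right) \frac{1}{467175} = \frac{214017}{2} \cdot \frac{1}{467175} = \frac{71339}{311450}$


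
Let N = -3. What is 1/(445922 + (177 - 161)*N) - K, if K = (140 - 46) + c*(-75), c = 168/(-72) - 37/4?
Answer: -858530385/891748 ≈ -962.75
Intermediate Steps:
c = -139/12 (c = 168*(-1/72) - 37*1/4 = -7/3 - 37/4 = -139/12 ≈ -11.583)
K = 3851/4 (K = (140 - 46) - 139/12*(-75) = 94 + 3475/4 = 3851/4 ≈ 962.75)
1/(445922 + (177 - 161)*N) - K = 1/(445922 + (177 - 161)*(-3)) - 1*3851/4 = 1/(445922 + 16*(-3)) - 3851/4 = 1/(445922 - 48) - 3851/4 = 1/445874 - 3851/4 = -858530385/891748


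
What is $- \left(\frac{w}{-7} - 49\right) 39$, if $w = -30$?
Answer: $\frac{12207}{7} \approx 1743.9$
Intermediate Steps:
$- \left(\frac{w}{-7} - 49\right) 39 = - \left(- \frac{30}{-7} - 49\right) 39 = - \left(\left(-30\right) \left(- \frac{1}{7}\right) - 49\right) 39 = - \left(\frac{30}{7} - 49\right) 39 = - \frac{\left(-313\right) 39}{7} = \left(-1\right) \left(- \frac{12207}{7}\right) = \frac{12207}{7}$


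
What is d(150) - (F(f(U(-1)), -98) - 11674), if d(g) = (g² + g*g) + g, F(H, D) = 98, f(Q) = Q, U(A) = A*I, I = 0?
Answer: 56726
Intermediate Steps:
U(A) = 0 (U(A) = A*0 = 0)
d(g) = g + 2*g² (d(g) = (g² + g²) + g = 2*g² + g = g + 2*g²)
d(150) - (F(f(U(-1)), -98) - 11674) = 150*(1 + 2*150) - (98 - 11674) = 150*(1 + 300) - 1*(-11576) = 150*301 + 11576 = 45150 + 11576 = 56726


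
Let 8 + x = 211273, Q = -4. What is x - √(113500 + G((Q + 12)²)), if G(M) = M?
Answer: 211265 - 2*√28391 ≈ 2.1093e+5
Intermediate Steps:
x = 211265 (x = -8 + 211273 = 211265)
x - √(113500 + G((Q + 12)²)) = 211265 - √(113500 + (-4 + 12)²) = 211265 - √(113500 + 8²) = 211265 - √(113500 + 64) = 211265 - √113564 = 211265 - 2*√28391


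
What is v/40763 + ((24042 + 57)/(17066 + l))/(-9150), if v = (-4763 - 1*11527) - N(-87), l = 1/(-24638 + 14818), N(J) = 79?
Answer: -837012780666633/2083575320913085 ≈ -0.40172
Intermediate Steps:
l = -1/9820 (l = 1/(-9820) = -1/9820 ≈ -0.00010183)
v = -16369 (v = (-4763 - 1*11527) - 1*79 = (-4763 - 11527) - 79 = -16290 - 79 = -16369)
v/40763 + ((24042 + 57)/(17066 + l))/(-9150) = -16369/40763 + ((24042 + 57)/(17066 - 1/9820))/(-9150) = -16369*1/40763 + (24099/(167588119/9820))*(-1/9150) = -16369/40763 + (24099*(9820/167588119))*(-1/9150) = -16369/40763 + (236652180/167588119)*(-1/9150) = -16369/40763 - 7888406/51114376295 = -837012780666633/2083575320913085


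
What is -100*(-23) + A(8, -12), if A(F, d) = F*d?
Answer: 2204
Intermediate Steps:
-100*(-23) + A(8, -12) = -100*(-23) + 8*(-12) = 2300 - 96 = 2204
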